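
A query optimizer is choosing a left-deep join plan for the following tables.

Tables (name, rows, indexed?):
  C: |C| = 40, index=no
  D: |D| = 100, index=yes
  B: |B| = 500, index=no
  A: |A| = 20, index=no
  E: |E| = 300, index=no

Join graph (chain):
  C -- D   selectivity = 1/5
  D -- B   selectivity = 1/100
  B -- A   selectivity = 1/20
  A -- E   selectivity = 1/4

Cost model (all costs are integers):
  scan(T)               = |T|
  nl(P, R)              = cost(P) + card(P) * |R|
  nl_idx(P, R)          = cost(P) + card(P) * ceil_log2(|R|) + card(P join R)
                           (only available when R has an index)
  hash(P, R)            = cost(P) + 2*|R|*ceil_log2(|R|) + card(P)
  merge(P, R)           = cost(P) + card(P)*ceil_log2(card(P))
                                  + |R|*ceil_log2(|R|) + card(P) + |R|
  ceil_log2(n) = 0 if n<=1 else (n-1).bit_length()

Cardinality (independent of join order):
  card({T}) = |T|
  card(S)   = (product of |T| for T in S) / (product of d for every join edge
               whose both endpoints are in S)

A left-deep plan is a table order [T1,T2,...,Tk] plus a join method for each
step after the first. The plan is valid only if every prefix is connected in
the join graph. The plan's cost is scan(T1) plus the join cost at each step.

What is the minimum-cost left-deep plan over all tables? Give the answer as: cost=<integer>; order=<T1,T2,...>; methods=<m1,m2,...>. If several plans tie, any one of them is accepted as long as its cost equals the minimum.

Selinger DP (subsets sized 1..n):
  {C}: scan cost=40, card=40
  {D}: scan cost=100, card=100
  {B}: scan cost=500, card=500
  {A}: scan cost=20, card=20
  {E}: scan cost=300, card=300
  {CD}: card=800; try (C,hash)→680, (D,merge)→1120, (D,nl_idx)→1120, (C,merge)→1180, (D,hash)→1480, (D,nl)→4040 …(+1); best=680 via (C,hash)
  {BD}: card=500; try (D,hash)→2400, (D,nl_idx)→4500, (B,merge)→5900, (D,merge)→6300, (B,hash)→9200, (B,nl)→50100 …(+1); best=2400 via (D,hash)
  {AB}: card=500; try (A,hash)→1200, (B,merge)→5140, (A,merge)→5620, (B,hash)→9040, (B,nl)→10020, (A,nl)→10500; best=1200 via (A,hash)
  {AE}: card=1500; try (A,hash)→800, (E,merge)→3140, (A,merge)→3420, (E,hash)→5440, (E,nl)→6020, (A,nl)→6300; best=800 via (A,hash)
  {BCD}: card=4000; try (C,hash)→3380, (C,merge)→7680, (B,hash)→10480, (B,merge)→14480, (C,nl)→22400, (B,nl)→400680; best=3380 via (C,hash)
  {ABD}: card=500; try (D,hash)→3100, (A,hash)→3100, (D,nl_idx)→5200, (D,merge)→7000, (A,merge)→7520, (A,nl)→12400 …(+1); best=3100 via (D,hash)
  {ABE}: card=37500; try (E,hash)→7100, (E,merge)→9200, (B,hash)→11300, (B,merge)→23800, (E,nl)→151200, (B,nl)→750800; best=7100 via (E,hash)
  {ABCD}: card=4000; try (C,hash)→4080, (A,hash)→7580, (C,merge)→8380, (C,nl)→23100, (A,merge)→55500, (A,nl)→83380; best=4080 via (C,hash)
  {ABDE}: card=37500; try (E,hash)→9000, (E,merge)→11100, (D,hash)→46000, (E,nl)→153100, (D,nl_idx)→307100, (D,merge)→645400 …(+1); best=9000 via (E,hash)
  {ABCDE}: card=300000; try (E,hash)→13480, (C,hash)→46980, (E,merge)→59080, (C,merge)→646780, (E,nl)→1204080, (C,nl)→1509000; best=13480 via (E,hash)

cost=13480; order=B,A,D,C,E; methods=hash,hash,hash,hash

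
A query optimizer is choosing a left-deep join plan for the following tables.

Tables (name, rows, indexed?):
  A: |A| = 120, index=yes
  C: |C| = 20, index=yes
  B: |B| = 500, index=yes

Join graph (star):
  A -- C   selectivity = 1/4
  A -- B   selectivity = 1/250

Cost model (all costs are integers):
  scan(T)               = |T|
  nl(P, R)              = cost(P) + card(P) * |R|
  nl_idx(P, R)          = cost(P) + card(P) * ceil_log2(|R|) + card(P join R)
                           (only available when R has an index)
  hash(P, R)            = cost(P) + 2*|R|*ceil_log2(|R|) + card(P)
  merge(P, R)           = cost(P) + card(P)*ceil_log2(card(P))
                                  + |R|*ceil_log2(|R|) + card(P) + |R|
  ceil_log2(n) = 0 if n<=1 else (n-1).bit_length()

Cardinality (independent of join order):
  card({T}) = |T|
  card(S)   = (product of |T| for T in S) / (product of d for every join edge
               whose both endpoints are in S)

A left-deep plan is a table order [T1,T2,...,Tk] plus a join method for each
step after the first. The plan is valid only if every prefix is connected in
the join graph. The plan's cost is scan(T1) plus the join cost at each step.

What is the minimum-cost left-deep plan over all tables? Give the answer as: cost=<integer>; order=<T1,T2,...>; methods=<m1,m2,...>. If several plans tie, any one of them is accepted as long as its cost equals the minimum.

cost=1880; order=A,B,C; methods=nl_idx,hash

Selinger DP (subsets sized 1..n):
  {A}: scan cost=120, card=120
  {C}: scan cost=20, card=20
  {B}: scan cost=500, card=500
  {AC}: card=600; try (C,hash)→440, (A,nl_idx)→760, (A,merge)→1100, (C,merge)→1200, (C,nl_idx)→1320, (A,hash)→1720 …(+2); best=440 via (C,hash)
  {AB}: card=240; try (B,nl_idx)→1440, (A,hash)→2680, (A,nl_idx)→4240, (B,merge)→6080, (A,merge)→6460, (B,hash)→9240 …(+2); best=1440 via (B,nl_idx)
  {ABC}: card=1200; try (C,hash)→1880, (C,merge)→3720, (C,nl_idx)→3840, (C,nl)→6240, (B,nl_idx)→7040, (B,hash)→10040 …(+2); best=1880 via (C,hash)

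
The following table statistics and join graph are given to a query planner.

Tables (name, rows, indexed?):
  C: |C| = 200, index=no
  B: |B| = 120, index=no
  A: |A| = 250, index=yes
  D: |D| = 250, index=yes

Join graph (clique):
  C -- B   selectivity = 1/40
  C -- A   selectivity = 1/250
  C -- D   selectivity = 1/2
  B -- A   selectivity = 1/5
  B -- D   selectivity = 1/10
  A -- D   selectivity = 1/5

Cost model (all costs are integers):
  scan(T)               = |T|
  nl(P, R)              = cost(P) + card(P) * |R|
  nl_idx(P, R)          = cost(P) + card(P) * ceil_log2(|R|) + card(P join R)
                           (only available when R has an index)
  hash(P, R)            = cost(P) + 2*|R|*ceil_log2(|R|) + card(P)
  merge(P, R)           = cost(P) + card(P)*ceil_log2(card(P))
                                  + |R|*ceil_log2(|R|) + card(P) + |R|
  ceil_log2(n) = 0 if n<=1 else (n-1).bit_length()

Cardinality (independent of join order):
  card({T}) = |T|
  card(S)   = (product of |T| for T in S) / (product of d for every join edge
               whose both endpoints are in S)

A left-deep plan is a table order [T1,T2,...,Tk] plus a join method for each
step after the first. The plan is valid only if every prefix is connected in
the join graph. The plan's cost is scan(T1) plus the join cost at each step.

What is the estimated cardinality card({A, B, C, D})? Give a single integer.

300

Tables in S: A(250), B(120), C(200), D(250)
Edges inside S: C-B(d=40), C-A(d=250), C-D(d=2), B-A(d=5), B-D(d=10), A-D(d=5)
numerator = 250 * 120 * 200 * 250 = 1500000000
denominator = 40 * 250 * 2 * 5 * 10 * 5 = 5000000
card(S) = 1500000000 / 5000000 = 300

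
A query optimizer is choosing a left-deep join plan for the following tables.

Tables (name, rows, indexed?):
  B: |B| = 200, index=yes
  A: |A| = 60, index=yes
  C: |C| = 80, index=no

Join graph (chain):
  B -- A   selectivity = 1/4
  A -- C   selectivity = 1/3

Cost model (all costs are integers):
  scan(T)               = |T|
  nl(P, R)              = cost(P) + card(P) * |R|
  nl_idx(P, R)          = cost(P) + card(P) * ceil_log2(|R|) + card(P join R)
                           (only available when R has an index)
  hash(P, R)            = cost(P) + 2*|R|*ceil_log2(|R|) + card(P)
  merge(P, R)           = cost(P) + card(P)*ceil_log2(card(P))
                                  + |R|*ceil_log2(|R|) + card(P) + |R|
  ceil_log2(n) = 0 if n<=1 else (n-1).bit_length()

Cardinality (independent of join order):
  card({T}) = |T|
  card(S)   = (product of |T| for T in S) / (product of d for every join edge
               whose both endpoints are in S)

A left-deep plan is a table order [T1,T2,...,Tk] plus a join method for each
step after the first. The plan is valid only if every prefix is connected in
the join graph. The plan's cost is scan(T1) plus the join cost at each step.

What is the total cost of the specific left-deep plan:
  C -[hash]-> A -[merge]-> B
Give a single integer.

step 1: scan C: cost=80, card=80
step 2: join A via hash
    card(P join A) = 80*60/(3) = 1600
    cost = 80 + 2*60*6 + 80 = 880
step 3: join B via merge
    card(P join B) = 1600*200/(4) = 80000
    cost = 880 + 1600*11 + 200*8 + 1600 + 200 = 21880

21880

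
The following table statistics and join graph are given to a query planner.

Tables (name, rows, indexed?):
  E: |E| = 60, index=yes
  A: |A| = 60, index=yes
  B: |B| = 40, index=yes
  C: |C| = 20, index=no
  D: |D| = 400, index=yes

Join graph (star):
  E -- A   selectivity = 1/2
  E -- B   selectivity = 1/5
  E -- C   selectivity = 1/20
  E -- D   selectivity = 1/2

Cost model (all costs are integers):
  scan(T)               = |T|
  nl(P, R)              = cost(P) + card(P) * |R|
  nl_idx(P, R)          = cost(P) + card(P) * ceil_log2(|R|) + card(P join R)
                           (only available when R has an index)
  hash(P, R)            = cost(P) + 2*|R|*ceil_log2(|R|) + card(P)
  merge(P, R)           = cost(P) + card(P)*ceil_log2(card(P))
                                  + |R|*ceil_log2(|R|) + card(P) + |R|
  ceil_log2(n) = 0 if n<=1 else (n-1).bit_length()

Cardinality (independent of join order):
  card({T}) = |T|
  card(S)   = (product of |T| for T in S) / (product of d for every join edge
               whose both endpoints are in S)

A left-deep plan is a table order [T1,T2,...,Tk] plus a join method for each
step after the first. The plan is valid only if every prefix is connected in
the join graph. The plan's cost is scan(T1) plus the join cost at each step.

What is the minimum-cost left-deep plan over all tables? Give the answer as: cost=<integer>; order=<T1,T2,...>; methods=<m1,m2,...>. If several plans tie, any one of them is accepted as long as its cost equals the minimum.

cost=23540; order=C,E,B,A,D; methods=nl_idx,hash,hash,hash

Selinger DP (subsets sized 1..n):
  {E}: scan cost=60, card=60
  {A}: scan cost=60, card=60
  {B}: scan cost=40, card=40
  {C}: scan cost=20, card=20
  {D}: scan cost=400, card=400
  {AE}: card=1800; try (E,hash)→840, (A,hash)→840, (E,merge)→900, (A,merge)→900, (E,nl_idx)→2220, (A,nl_idx)→2220 …(+2); best=840 via (E,hash)
  {BE}: card=480; try (B,hash)→600, (E,merge)→740, (E,nl_idx)→760, (B,merge)→760, (E,hash)→800, (B,nl_idx)→900 …(+2); best=600 via (B,hash)
  {CE}: card=60; try (E,nl_idx)→200, (C,hash)→320, (E,merge)→560, (C,merge)→600, (E,hash)→760, (E,nl)→1220 …(+1); best=200 via (E,nl_idx)
  {DE}: card=12000; try (E,hash)→1520, (D,merge)→4480, (E,merge)→4820, (D,hash)→7320, (D,nl_idx)→12600, (E,nl_idx)→14800 …(+2); best=1520 via (E,hash)
  {ABE}: card=14400; try (A,hash)→1800, (B,hash)→3120, (A,merge)→5820, (A,nl_idx)→17880, (B,merge)→22720, (B,nl_idx)→26040 …(+2); best=1800 via (A,hash)
  {ACE}: card=1800; try (A,hash)→980, (A,merge)→1040, (A,nl_idx)→2360, (C,hash)→2840, (A,nl)→3800, (C,merge)→22560 …(+1); best=980 via (A,hash)
  {ADE}: card=360000; try (D,hash)→9840, (A,hash)→14240, (D,merge)→26440, (A,merge)→181940, (D,nl_idx)→377040, (A,nl_idx)→433520 …(+2); best=9840 via (D,hash)
  {BCE}: card=480; try (B,hash)→740, (B,merge)→900, (B,nl_idx)→1040, (C,hash)→1280, (B,nl)→2600, (C,merge)→5520 …(+1); best=740 via (B,hash)
  {BDE}: card=96000; try (D,hash)→8280, (D,merge)→9400, (B,hash)→14000, (D,nl_idx)→100920, (B,nl_idx)→169520, (B,merge)→181800 …(+2); best=8280 via (D,hash)
  {CDE}: card=12000; try (D,merge)→4620, (D,hash)→7460, (D,nl_idx)→12740, (C,hash)→13720, (D,nl)→24200, (C,merge)→181640 …(+1); best=4620 via (D,merge)
  {ABCE}: card=14400; try (A,hash)→1940, (B,hash)→3260, (A,merge)→5960, (C,hash)→16400, (A,nl_idx)→18020, (B,merge)→22860 …(+5); best=1940 via (A,hash)
  {ABDE}: card=2880000; try (D,hash)→23400, (A,hash)→105000, (D,merge)→221800, (B,hash)→370320, (A,merge)→1736700, (D,nl_idx)→3011400 …(+6); best=23400 via (D,hash)
  {ACDE}: card=360000; try (D,hash)→9980, (A,hash)→17340, (D,merge)→26580, (A,merge)→185040, (C,hash)→370040, (D,nl_idx)→377180 …(+5); best=9980 via (D,hash)
  {BCDE}: card=96000; try (D,hash)→8420, (D,merge)→9540, (B,hash)→17100, (D,nl_idx)→101060, (C,hash)→104480, (B,nl_idx)→172620 …(+5); best=8420 via (D,hash)
  {ABCDE}: card=2880000; try (D,hash)→23540, (A,hash)→105140, (D,merge)→221940, (B,hash)→370460, (A,merge)→1736840, (C,hash)→2903600 …(+9); best=23540 via (D,hash)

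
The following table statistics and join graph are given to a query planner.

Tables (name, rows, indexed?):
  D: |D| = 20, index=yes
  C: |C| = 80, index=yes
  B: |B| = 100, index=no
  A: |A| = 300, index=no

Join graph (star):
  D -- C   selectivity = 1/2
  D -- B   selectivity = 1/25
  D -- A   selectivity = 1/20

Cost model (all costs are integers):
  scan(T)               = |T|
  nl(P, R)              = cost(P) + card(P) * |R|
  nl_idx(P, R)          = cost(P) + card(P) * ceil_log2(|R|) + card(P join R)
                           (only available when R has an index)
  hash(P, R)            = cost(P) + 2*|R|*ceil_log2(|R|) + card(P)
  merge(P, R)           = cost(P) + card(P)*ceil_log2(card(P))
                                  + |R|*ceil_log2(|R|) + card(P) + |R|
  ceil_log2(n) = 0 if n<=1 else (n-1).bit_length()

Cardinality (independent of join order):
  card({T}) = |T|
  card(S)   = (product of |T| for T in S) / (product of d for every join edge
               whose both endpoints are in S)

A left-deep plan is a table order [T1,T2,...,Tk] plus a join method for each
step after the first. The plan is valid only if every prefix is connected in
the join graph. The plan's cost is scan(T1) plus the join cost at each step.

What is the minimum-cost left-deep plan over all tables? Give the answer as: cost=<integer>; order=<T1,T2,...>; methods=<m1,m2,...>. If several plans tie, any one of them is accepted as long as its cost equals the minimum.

cost=4820; order=A,D,B,C; methods=hash,hash,hash

Selinger DP (subsets sized 1..n):
  {D}: scan cost=20, card=20
  {C}: scan cost=80, card=80
  {B}: scan cost=100, card=100
  {A}: scan cost=300, card=300
  {CD}: card=800; try (D,hash)→360, (C,merge)→780, (D,merge)→840, (C,nl_idx)→960, (C,hash)→1160, (D,nl_idx)→1280 …(+2); best=360 via (D,hash)
  {BD}: card=80; try (D,hash)→400, (D,nl_idx)→680, (B,merge)→940, (D,merge)→1020, (B,hash)→1440, (B,nl)→2020 …(+1); best=400 via (D,hash)
  {AD}: card=300; try (D,hash)→800, (D,nl_idx)→2100, (A,merge)→3140, (D,merge)→3420, (A,hash)→5440, (A,nl)→6020 …(+1); best=800 via (D,hash)
  {BCD}: card=3200; try (C,hash)→1600, (C,merge)→1680, (B,hash)→2560, (C,nl_idx)→4160, (C,nl)→6800, (B,merge)→9960 …(+1); best=1600 via (C,hash)
  {ACD}: card=12000; try (C,hash)→2220, (C,merge)→4440, (A,hash)→6560, (A,merge)→12160, (C,nl_idx)→14900, (C,nl)→24800 …(+1); best=2220 via (C,hash)
  {ABD}: card=1200; try (B,hash)→2500, (A,merge)→4040, (B,merge)→4600, (A,hash)→5880, (A,nl)→24400, (B,nl)→30800; best=2500 via (B,hash)
  {ABCD}: card=48000; try (C,hash)→4820, (A,hash)→10200, (B,hash)→15620, (C,merge)→17540, (A,merge)→46200, (C,nl_idx)→58900 …(+4); best=4820 via (C,hash)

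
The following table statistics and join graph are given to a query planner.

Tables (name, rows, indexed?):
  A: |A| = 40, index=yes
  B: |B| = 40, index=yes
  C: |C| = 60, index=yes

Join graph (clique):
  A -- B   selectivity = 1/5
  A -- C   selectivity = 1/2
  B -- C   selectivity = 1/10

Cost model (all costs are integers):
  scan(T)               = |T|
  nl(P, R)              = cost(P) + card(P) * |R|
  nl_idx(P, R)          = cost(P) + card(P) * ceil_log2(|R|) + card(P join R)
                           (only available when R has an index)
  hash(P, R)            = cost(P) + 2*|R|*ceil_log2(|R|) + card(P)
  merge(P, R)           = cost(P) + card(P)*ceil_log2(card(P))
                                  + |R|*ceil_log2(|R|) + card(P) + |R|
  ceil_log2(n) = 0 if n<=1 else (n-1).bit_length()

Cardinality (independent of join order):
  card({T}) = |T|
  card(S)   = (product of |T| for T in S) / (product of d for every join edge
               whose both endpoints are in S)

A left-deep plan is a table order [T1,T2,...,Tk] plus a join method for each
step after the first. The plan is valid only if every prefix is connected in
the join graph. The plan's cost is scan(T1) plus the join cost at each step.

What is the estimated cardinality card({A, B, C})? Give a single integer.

Tables in S: A(40), B(40), C(60)
Edges inside S: A-B(d=5), A-C(d=2), B-C(d=10)
numerator = 40 * 40 * 60 = 96000
denominator = 5 * 2 * 10 = 100
card(S) = 96000 / 100 = 960

960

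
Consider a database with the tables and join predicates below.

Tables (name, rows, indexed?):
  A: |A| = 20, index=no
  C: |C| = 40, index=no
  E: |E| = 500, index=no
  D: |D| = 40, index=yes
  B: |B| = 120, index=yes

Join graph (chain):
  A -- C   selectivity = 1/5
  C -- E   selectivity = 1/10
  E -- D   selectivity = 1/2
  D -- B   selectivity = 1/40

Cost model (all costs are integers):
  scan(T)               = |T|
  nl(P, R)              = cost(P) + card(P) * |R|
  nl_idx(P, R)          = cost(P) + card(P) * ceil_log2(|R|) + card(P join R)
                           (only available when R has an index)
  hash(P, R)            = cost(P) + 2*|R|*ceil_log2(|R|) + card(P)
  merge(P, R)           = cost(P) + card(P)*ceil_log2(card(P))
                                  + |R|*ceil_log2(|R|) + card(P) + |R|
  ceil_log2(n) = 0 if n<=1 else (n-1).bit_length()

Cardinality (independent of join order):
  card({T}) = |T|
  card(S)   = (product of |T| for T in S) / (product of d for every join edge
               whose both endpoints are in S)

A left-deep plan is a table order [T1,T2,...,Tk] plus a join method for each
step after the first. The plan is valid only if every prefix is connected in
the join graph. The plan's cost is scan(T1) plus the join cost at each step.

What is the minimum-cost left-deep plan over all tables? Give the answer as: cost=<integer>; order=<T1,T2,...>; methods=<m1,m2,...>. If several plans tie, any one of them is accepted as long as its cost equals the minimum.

Selinger DP (subsets sized 1..n):
  {A}: scan cost=20, card=20
  {C}: scan cost=40, card=40
  {E}: scan cost=500, card=500
  {D}: scan cost=40, card=40
  {B}: scan cost=120, card=120
  {AC}: card=160; try (A,hash)→280, (C,merge)→420, (A,merge)→440, (C,hash)→520, (C,nl)→820, (A,nl)→840; best=280 via (A,hash)
  {CE}: card=2000; try (C,hash)→1480, (E,merge)→5320, (C,merge)→5780, (E,hash)→9080, (E,nl)→20040, (C,nl)→20500; best=1480 via (C,hash)
  {DE}: card=10000; try (D,hash)→1480, (E,merge)→5320, (D,merge)→5780, (E,hash)→9080, (D,nl_idx)→13500, (E,nl)→20040 …(+1); best=1480 via (D,hash)
  {BD}: card=120; try (B,nl_idx)→440, (D,hash)→720, (D,nl_idx)→960, (B,merge)→1280, (D,merge)→1360, (B,hash)→1760 …(+2); best=440 via (B,nl_idx)
  {ACE}: card=8000; try (A,hash)→3680, (E,merge)→6720, (E,hash)→9440, (A,merge)→25600, (A,nl)→41480, (E,nl)→80280; best=3680 via (A,hash)
  {CDE}: card=40000; try (D,hash)→3960, (C,hash)→11960, (D,merge)→25760, (D,nl_idx)→53480, (D,nl)→81480, (C,merge)→151760 …(+1); best=3960 via (D,hash)
  {BDE}: card=30000; try (E,merge)→6400, (E,hash)→9560, (B,hash)→13160, (E,nl)→60440, (B,nl_idx)→101480, (B,merge)→152440 …(+1); best=6400 via (E,merge)
  {ACDE}: card=160000; try (D,hash)→12160, (A,hash)→44160, (D,merge)→115960, (D,nl_idx)→211680, (D,nl)→323680, (A,merge)→684080 …(+1); best=12160 via (D,hash)
  {BCDE}: card=120000; try (C,hash)→36880, (B,hash)→45640, (B,nl_idx)→403960, (C,merge)→486680, (B,merge)→684920, (C,nl)→1206400 …(+1); best=36880 via (C,hash)
  {ABCDE}: card=480000; try (A,hash)→157080, (B,hash)→173840, (B,nl_idx)→1612160, (A,merge)→2197000, (A,nl)→2436880, (B,merge)→3053120 …(+1); best=157080 via (A,hash)

cost=157080; order=D,B,E,C,A; methods=nl_idx,merge,hash,hash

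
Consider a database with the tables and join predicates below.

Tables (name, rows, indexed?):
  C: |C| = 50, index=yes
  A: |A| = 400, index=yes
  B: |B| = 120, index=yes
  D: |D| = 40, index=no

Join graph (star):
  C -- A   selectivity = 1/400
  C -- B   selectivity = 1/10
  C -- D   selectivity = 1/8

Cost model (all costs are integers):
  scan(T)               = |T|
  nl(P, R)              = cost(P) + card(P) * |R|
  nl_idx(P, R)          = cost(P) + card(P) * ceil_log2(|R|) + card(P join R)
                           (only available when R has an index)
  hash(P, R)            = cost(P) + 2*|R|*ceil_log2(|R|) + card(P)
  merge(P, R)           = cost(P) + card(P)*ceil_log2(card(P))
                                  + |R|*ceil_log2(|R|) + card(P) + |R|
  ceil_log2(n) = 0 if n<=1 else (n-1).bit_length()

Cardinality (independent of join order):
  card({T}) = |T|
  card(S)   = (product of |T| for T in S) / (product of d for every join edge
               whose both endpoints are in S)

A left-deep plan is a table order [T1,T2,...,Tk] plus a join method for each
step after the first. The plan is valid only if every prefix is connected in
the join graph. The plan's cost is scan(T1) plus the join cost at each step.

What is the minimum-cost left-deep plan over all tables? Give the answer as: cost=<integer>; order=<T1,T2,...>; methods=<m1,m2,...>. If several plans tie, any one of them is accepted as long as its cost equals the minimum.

cost=2580; order=C,A,B,D; methods=nl_idx,nl_idx,hash

Selinger DP (subsets sized 1..n):
  {C}: scan cost=50, card=50
  {A}: scan cost=400, card=400
  {B}: scan cost=120, card=120
  {D}: scan cost=40, card=40
  {AC}: card=50; try (A,nl_idx)→550, (C,hash)→1400, (C,nl_idx)→2850, (A,merge)→4400, (C,merge)→4750, (A,hash)→7300 …(+2); best=550 via (A,nl_idx)
  {BC}: card=600; try (C,hash)→840, (B,nl_idx)→1000, (B,merge)→1360, (C,merge)→1430, (C,nl_idx)→1440, (B,hash)→1780 …(+2); best=840 via (C,hash)
  {CD}: card=250; try (C,nl_idx)→530, (D,hash)→580, (C,merge)→670, (D,merge)→680, (C,hash)→680, (C,nl)→2040 …(+1); best=530 via (C,nl_idx)
  {ABC}: card=600; try (B,nl_idx)→1500, (B,merge)→1860, (B,hash)→2280, (B,nl)→6550, (A,nl_idx)→6840, (A,hash)→8640 …(+2); best=1500 via (B,nl_idx)
  {ACD}: card=250; try (D,hash)→1080, (D,merge)→1180, (D,nl)→2550, (A,nl_idx)→3030, (A,merge)→6780, (A,hash)→7980 …(+1); best=1080 via (D,hash)
  {BCD}: card=3000; try (D,hash)→1920, (B,hash)→2460, (B,merge)→3740, (B,nl_idx)→5280, (D,merge)→7720, (D,nl)→24840 …(+1); best=1920 via (D,hash)
  {ABCD}: card=3000; try (D,hash)→2580, (B,hash)→3010, (B,merge)→4290, (B,nl_idx)→5830, (D,merge)→8380, (A,hash)→12120 …(+5); best=2580 via (D,hash)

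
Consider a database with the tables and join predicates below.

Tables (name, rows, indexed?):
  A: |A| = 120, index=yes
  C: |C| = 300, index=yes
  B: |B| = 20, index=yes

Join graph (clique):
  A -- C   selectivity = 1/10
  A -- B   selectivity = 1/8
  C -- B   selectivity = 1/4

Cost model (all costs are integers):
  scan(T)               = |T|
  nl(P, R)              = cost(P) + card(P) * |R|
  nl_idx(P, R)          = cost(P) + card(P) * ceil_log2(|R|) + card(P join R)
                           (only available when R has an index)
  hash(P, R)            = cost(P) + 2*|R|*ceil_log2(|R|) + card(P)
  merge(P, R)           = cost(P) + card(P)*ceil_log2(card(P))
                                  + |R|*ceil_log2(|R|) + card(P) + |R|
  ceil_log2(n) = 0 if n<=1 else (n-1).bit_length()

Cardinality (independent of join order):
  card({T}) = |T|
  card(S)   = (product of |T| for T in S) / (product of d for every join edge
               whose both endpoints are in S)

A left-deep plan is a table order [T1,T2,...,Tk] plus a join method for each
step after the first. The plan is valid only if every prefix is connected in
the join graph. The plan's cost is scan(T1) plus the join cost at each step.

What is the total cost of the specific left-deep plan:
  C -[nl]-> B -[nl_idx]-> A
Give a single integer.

19050

step 1: scan C: cost=300, card=300
step 2: join B via nl
    card(P join B) = 300*20/(4) = 1500
    cost = 300 + 300*20 = 6300
step 3: join A via nl_idx
    card(P join A) = 1500*120/(10*8) = 2250
    cost = 6300 + 1500*7 + 2250 = 19050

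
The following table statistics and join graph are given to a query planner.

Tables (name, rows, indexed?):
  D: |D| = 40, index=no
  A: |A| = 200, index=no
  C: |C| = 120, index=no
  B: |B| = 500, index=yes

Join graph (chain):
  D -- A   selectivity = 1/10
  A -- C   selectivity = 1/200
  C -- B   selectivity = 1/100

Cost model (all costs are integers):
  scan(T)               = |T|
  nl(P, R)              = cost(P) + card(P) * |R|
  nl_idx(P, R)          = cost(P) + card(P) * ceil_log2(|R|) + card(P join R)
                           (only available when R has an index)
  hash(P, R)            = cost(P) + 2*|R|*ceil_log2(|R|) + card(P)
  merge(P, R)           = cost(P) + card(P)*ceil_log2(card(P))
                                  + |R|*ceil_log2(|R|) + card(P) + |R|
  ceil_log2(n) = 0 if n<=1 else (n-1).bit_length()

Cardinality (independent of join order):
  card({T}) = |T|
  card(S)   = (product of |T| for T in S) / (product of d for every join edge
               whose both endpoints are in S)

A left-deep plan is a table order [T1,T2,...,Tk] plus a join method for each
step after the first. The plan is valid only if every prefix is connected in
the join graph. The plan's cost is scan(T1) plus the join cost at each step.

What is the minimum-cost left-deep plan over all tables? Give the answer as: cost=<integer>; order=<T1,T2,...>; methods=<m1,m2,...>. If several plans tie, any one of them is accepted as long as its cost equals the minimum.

Selinger DP (subsets sized 1..n):
  {D}: scan cost=40, card=40
  {A}: scan cost=200, card=200
  {C}: scan cost=120, card=120
  {B}: scan cost=500, card=500
  {AD}: card=800; try (D,hash)→880, (A,merge)→2120, (D,merge)→2280, (A,hash)→3280, (A,nl)→8040, (D,nl)→8200; best=880 via (D,hash)
  {AC}: card=120; try (C,hash)→2080, (A,merge)→2880, (C,merge)→2960, (A,hash)→3440, (A,nl)→24120, (C,nl)→24200; best=2080 via (C,hash)
  {BC}: card=600; try (B,nl_idx)→1800, (C,hash)→2680, (B,merge)→6080, (C,merge)→6460, (B,hash)→9240, (B,nl)→60120 …(+1); best=1800 via (B,nl_idx)
  {ACD}: card=480; try (D,hash)→2680, (D,merge)→3320, (C,hash)→3360, (D,nl)→6880, (C,merge)→10640, (C,nl)→96880; best=2680 via (D,hash)
  {ABC}: card=600; try (B,nl_idx)→3760, (A,hash)→5600, (B,merge)→8040, (A,merge)→10200, (B,hash)→11200, (B,nl)→62080 …(+1); best=3760 via (B,nl_idx)
  {ABCD}: card=2400; try (D,hash)→4840, (B,nl_idx)→9400, (D,merge)→10640, (B,hash)→12160, (B,merge)→12480, (D,nl)→27760 …(+1); best=4840 via (D,hash)

cost=4840; order=A,C,B,D; methods=hash,nl_idx,hash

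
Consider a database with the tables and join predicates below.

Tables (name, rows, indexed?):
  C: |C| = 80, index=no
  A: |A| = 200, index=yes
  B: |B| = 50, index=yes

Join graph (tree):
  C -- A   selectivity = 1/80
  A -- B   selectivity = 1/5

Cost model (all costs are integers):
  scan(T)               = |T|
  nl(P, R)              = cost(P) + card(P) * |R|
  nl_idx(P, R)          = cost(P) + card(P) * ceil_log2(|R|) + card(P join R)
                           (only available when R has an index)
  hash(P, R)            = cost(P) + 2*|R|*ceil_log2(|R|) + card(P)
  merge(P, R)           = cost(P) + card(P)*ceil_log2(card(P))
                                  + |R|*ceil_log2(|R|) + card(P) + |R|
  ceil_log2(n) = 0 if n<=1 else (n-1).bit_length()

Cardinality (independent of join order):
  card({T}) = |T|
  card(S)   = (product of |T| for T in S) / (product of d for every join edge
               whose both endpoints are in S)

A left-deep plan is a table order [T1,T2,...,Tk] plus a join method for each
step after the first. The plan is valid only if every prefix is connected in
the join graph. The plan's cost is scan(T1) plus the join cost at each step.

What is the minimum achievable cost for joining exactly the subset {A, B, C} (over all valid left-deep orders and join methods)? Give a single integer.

1720

Selinger DP over subsets of {A,B,C}:
  {C}: scan cost=80, card=80
  {A}: scan cost=200, card=200
  {B}: scan cost=50, card=50
  {AC}: card=200; try (A,nl_idx)→920, (C,hash)→1520, (A,merge)→2520, (C,merge)→2640, (A,hash)→3360, (A,nl)→16080 …(+1); best=920 via (A,nl_idx)
  {AB}: card=2000; try (B,hash)→1000, (A,merge)→2200, (B,merge)→2350, (A,nl_idx)→2450, (A,hash)→3300, (B,nl_idx)→3400 …(+2); best=1000 via (B,hash)
  {ABC}: card=2000; try (B,hash)→1720, (B,merge)→3070, (C,hash)→4120, (B,nl_idx)→4120, (B,nl)→10920, (C,merge)→25640 …(+1); best=1720 via (B,hash)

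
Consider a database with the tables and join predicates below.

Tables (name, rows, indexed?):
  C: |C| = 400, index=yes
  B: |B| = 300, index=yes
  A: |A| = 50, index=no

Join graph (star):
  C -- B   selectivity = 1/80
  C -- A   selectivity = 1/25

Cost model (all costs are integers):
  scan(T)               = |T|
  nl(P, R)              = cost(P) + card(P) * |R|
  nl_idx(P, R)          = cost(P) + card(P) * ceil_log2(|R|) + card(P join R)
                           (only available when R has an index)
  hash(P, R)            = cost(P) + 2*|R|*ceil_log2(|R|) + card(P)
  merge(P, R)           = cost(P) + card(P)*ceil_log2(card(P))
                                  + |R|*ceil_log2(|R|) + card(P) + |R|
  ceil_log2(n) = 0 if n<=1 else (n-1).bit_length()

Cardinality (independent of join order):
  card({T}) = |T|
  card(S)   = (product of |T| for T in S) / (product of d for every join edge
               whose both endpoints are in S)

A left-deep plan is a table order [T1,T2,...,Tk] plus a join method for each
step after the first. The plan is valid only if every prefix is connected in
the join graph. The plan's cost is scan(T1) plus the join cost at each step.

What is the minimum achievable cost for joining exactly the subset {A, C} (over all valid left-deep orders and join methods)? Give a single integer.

1300

Selinger DP over subsets of {A,C}:
  {C}: scan cost=400, card=400
  {A}: scan cost=50, card=50
  {AC}: card=800; try (C,nl_idx)→1300, (A,hash)→1400, (C,merge)→4400, (A,merge)→4750, (C,hash)→7300, (C,nl)→20050 …(+1); best=1300 via (C,nl_idx)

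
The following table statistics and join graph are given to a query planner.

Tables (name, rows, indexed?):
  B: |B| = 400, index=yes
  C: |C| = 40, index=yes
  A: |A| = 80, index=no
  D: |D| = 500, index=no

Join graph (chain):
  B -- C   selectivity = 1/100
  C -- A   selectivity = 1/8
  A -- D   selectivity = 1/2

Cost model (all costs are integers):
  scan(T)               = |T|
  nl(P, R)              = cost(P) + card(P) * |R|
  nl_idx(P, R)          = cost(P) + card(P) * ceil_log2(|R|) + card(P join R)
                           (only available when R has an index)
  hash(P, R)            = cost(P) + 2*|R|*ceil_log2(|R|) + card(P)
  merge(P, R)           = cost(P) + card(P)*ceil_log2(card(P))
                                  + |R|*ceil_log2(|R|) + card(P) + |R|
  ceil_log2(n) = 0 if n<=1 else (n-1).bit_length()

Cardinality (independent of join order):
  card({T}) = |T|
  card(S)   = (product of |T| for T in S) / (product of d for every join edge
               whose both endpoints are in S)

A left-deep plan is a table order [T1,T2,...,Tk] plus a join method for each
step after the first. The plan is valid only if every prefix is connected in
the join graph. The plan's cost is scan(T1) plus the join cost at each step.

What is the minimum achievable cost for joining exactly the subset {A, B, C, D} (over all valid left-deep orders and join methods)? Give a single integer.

12440

Selinger DP over subsets of {A,B,C,D}:
  {B}: scan cost=400, card=400
  {C}: scan cost=40, card=40
  {A}: scan cost=80, card=80
  {D}: scan cost=500, card=500
  {BC}: card=160; try (B,nl_idx)→560, (C,hash)→1280, (C,nl_idx)→2960, (B,merge)→4320, (C,merge)→4680, (B,hash)→7280 …(+2); best=560 via (B,nl_idx)
  {AC}: card=400; try (C,hash)→640, (C,nl_idx)→960, (A,merge)→960, (C,merge)→1000, (A,hash)→1200, (A,nl)→3240 …(+1); best=640 via (C,hash)
  {AD}: card=20000; try (A,hash)→2120, (D,merge)→5720, (A,merge)→6140, (D,hash)→9160, (D,nl)→40080, (A,nl)→40500; best=2120 via (A,hash)
  {ABC}: card=1600; try (A,hash)→1840, (A,merge)→2640, (B,nl_idx)→5840, (B,hash)→8240, (B,merge)→8640, (A,nl)→13360 …(+1); best=1840 via (A,hash)
  {ACD}: card=100000; try (D,merge)→9640, (D,hash)→10040, (C,hash)→22600, (D,nl)→200640, (C,nl_idx)→222120, (C,merge)→322400 …(+1); best=9640 via (D,merge)
  {ABCD}: card=400000; try (D,hash)→12440, (D,merge)→26040, (B,hash)→116840, (D,nl)→801840, (B,nl_idx)→1309640, (B,merge)→1813640 …(+1); best=12440 via (D,hash)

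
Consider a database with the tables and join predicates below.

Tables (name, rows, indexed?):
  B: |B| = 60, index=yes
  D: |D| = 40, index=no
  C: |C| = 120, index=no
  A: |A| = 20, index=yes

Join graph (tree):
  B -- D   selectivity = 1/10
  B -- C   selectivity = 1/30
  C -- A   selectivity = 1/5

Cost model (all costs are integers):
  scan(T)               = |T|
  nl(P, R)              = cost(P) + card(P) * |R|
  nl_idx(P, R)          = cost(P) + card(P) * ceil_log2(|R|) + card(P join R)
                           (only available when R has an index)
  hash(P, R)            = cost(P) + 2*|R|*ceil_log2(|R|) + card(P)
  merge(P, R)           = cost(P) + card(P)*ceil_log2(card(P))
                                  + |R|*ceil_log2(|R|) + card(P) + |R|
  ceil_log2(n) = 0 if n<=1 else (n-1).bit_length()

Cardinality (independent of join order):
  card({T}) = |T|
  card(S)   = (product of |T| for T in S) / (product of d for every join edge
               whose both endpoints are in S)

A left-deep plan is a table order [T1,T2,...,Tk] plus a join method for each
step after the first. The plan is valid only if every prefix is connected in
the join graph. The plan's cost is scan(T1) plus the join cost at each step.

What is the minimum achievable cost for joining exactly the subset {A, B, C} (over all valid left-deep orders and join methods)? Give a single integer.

1400

Selinger DP over subsets of {A,B,C}:
  {B}: scan cost=60, card=60
  {C}: scan cost=120, card=120
  {A}: scan cost=20, card=20
  {BC}: card=240; try (B,hash)→960, (B,nl_idx)→1080, (C,merge)→1440, (B,merge)→1500, (C,hash)→1800, (C,nl)→7260 …(+1); best=960 via (B,hash)
  {AC}: card=480; try (A,hash)→440, (C,merge)→1100, (A,merge)→1200, (A,nl_idx)→1200, (C,hash)→1720, (C,nl)→2420 …(+1); best=440 via (A,hash)
  {ABC}: card=960; try (A,hash)→1400, (B,hash)→1640, (A,nl_idx)→3120, (A,merge)→3240, (B,nl_idx)→4280, (B,merge)→5660 …(+2); best=1400 via (A,hash)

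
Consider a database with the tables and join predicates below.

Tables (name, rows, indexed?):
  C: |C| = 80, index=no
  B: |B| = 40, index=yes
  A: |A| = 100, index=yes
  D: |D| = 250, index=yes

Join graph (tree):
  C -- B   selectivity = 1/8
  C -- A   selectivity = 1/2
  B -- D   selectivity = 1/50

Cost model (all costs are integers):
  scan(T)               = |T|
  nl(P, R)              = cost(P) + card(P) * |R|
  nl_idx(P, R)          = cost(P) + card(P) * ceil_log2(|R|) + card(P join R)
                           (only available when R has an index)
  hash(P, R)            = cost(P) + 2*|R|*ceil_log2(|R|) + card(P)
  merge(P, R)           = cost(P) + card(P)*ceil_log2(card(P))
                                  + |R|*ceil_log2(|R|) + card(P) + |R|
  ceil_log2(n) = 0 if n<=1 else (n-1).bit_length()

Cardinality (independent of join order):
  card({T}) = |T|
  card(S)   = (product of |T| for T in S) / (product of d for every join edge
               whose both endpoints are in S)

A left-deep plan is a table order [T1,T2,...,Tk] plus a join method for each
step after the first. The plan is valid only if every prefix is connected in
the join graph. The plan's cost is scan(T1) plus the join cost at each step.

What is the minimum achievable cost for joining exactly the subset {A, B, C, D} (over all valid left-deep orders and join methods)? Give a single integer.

5280

Selinger DP over subsets of {A,B,C,D}:
  {C}: scan cost=80, card=80
  {B}: scan cost=40, card=40
  {A}: scan cost=100, card=100
  {D}: scan cost=250, card=250
  {BC}: card=400; try (B,hash)→640, (C,merge)→960, (B,nl_idx)→960, (B,merge)→1000, (C,hash)→1200, (C,nl)→3240 …(+1); best=640 via (B,hash)
  {AC}: card=4000; try (C,hash)→1320, (A,merge)→1520, (C,merge)→1540, (A,hash)→1560, (A,nl_idx)→4640, (A,nl)→8080 …(+1); best=1320 via (C,hash)
  {BD}: card=200; try (D,nl_idx)→560, (B,hash)→980, (B,nl_idx)→1950, (D,merge)→2570, (B,merge)→2780, (D,hash)→4080 …(+2); best=560 via (D,nl_idx)
  {ABC}: card=20000; try (A,hash)→2440, (A,merge)→5440, (B,hash)→5800, (A,nl_idx)→23440, (A,nl)→40640, (B,nl_idx)→45320 …(+2); best=2440 via (A,hash)
  {BCD}: card=2000; try (C,hash)→1880, (C,merge)→3000, (D,hash)→5040, (D,nl_idx)→5840, (D,merge)→6890, (C,nl)→16560 …(+1); best=1880 via (C,hash)
  {ABCD}: card=100000; try (A,hash)→5280, (D,hash)→26440, (A,merge)→26680, (A,nl_idx)→115880, (A,nl)→201880, (D,nl_idx)→262440 …(+2); best=5280 via (A,hash)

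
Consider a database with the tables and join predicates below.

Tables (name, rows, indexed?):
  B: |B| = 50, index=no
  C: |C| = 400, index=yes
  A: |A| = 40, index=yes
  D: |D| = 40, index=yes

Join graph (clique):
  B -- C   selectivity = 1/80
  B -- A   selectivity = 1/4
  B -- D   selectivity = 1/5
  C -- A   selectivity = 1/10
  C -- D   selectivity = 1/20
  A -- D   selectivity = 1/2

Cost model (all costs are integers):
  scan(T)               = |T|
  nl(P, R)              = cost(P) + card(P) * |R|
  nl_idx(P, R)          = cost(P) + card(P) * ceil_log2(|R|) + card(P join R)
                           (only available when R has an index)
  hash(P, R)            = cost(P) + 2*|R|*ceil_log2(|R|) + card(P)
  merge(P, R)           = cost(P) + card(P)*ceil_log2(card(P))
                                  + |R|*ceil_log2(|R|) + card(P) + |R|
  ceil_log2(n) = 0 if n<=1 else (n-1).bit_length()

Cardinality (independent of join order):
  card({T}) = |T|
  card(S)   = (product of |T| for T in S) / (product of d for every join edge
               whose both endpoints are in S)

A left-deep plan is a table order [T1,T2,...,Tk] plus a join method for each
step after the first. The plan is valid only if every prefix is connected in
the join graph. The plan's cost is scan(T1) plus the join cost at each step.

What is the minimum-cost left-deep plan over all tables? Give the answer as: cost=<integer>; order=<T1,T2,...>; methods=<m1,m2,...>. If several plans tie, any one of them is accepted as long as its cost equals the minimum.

Selinger DP (subsets sized 1..n):
  {B}: scan cost=50, card=50
  {C}: scan cost=400, card=400
  {A}: scan cost=40, card=40
  {D}: scan cost=40, card=40
  {BC}: card=250; try (C,nl_idx)→750, (B,hash)→1400, (C,merge)→4400, (B,merge)→4750, (C,hash)→7300, (C,nl)→20050 …(+1); best=750 via (C,nl_idx)
  {AB}: card=500; try (A,hash)→580, (B,merge)→670, (B,hash)→680, (A,merge)→680, (A,nl_idx)→850, (B,nl)→2040 …(+1); best=580 via (A,hash)
  {BD}: card=400; try (D,hash)→580, (B,merge)→670, (D,merge)→680, (B,hash)→680, (D,nl_idx)→750, (B,nl)→2040 …(+1); best=580 via (D,hash)
  {AC}: card=1600; try (A,hash)→1280, (C,nl_idx)→2000, (C,merge)→4320, (A,nl_idx)→4400, (A,merge)→4680, (C,hash)→7280 …(+2); best=1280 via (A,hash)
  {CD}: card=800; try (C,nl_idx)→1200, (D,hash)→1280, (D,nl_idx)→3600, (C,merge)→4320, (D,merge)→4680, (C,hash)→7280 …(+2); best=1200 via (C,nl_idx)
  {AD}: card=800; try (D,hash)→560, (A,hash)→560, (D,merge)→600, (A,merge)→600, (D,nl_idx)→1080, (A,nl_idx)→1080 …(+2); best=560 via (D,hash)
  {ABC}: card=250; try (A,hash)→1480, (A,nl_idx)→2500, (A,merge)→3280, (B,hash)→3480, (C,nl_idx)→5330, (C,hash)→8280 …(+5); best=1480 via (A,hash)
  {BCD}: card=100; try (D,hash)→1480, (D,nl_idx)→2350, (B,hash)→2600, (D,merge)→3280, (C,nl_idx)→4280, (C,hash)→8180 …(+5); best=1480 via (D,hash)
  {ABD}: card=2000; try (A,hash)→1460, (D,hash)→1560, (B,hash)→1960, (A,merge)→4860, (A,nl_idx)→4980, (D,nl_idx)→5580 …(+5); best=1460 via (A,hash)
  {ACD}: card=1600; try (A,hash)→2480, (D,hash)→3360, (A,nl_idx)→7600, (C,hash)→8560, (C,nl_idx)→9360, (A,merge)→10280 …(+6); best=2480 via (A,hash)
  {ABCD}: card=50; try (A,hash)→2060, (A,nl_idx)→2130, (D,hash)→2210, (A,merge)→2560, (D,nl_idx)→3030, (D,merge)→4010 …(+9); best=2060 via (A,hash)

cost=2060; order=B,C,D,A; methods=nl_idx,hash,hash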